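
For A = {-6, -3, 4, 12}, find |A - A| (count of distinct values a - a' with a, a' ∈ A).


A - A = {a - a' : a, a' ∈ A}; |A| = 4.
Bounds: 2|A|-1 ≤ |A - A| ≤ |A|² - |A| + 1, i.e. 7 ≤ |A - A| ≤ 13.
Note: 0 ∈ A - A always (from a - a). The set is symmetric: if d ∈ A - A then -d ∈ A - A.
Enumerate nonzero differences d = a - a' with a > a' (then include -d):
Positive differences: {3, 7, 8, 10, 15, 18}
Full difference set: {0} ∪ (positive diffs) ∪ (negative diffs).
|A - A| = 1 + 2·6 = 13 (matches direct enumeration: 13).

|A - A| = 13


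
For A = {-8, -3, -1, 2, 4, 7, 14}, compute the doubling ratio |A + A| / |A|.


|A| = 7.
Compute A + A by enumerating all 49 pairs.
A + A = {-16, -11, -9, -6, -4, -2, -1, 1, 3, 4, 6, 8, 9, 11, 13, 14, 16, 18, 21, 28}, so |A + A| = 20.
K = |A + A| / |A| = 20/7 (already in lowest terms) ≈ 2.8571.
Reference: AP of size 7 gives K = 13/7 ≈ 1.8571; a fully generic set of size 7 gives K ≈ 4.0000.

|A| = 7, |A + A| = 20, K = 20/7.


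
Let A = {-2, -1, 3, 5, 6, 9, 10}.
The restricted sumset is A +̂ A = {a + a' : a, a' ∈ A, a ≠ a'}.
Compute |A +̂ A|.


Restricted sumset: A +̂ A = {a + a' : a ∈ A, a' ∈ A, a ≠ a'}.
Equivalently, take A + A and drop any sum 2a that is achievable ONLY as a + a for a ∈ A (i.e. sums representable only with equal summands).
Enumerate pairs (a, a') with a < a' (symmetric, so each unordered pair gives one sum; this covers all a ≠ a'):
  -2 + -1 = -3
  -2 + 3 = 1
  -2 + 5 = 3
  -2 + 6 = 4
  -2 + 9 = 7
  -2 + 10 = 8
  -1 + 3 = 2
  -1 + 5 = 4
  -1 + 6 = 5
  -1 + 9 = 8
  -1 + 10 = 9
  3 + 5 = 8
  3 + 6 = 9
  3 + 9 = 12
  3 + 10 = 13
  5 + 6 = 11
  5 + 9 = 14
  5 + 10 = 15
  6 + 9 = 15
  6 + 10 = 16
  9 + 10 = 19
Collected distinct sums: {-3, 1, 2, 3, 4, 5, 7, 8, 9, 11, 12, 13, 14, 15, 16, 19}
|A +̂ A| = 16
(Reference bound: |A +̂ A| ≥ 2|A| - 3 for |A| ≥ 2, with |A| = 7 giving ≥ 11.)

|A +̂ A| = 16


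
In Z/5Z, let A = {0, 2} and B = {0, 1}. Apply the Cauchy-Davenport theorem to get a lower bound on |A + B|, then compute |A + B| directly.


Cauchy-Davenport: |A + B| ≥ min(p, |A| + |B| - 1) for A, B nonempty in Z/pZ.
|A| = 2, |B| = 2, p = 5.
CD lower bound = min(5, 2 + 2 - 1) = min(5, 3) = 3.
Compute A + B mod 5 directly:
a = 0: 0+0=0, 0+1=1
a = 2: 2+0=2, 2+1=3
A + B = {0, 1, 2, 3}, so |A + B| = 4.
Verify: 4 ≥ 3? Yes ✓.

CD lower bound = 3, actual |A + B| = 4.


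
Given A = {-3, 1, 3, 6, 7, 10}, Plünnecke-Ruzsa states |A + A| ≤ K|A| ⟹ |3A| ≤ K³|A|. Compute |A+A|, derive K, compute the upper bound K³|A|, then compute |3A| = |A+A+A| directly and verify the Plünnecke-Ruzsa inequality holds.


|A| = 6.
Step 1: Compute A + A by enumerating all 36 pairs.
A + A = {-6, -2, 0, 2, 3, 4, 6, 7, 8, 9, 10, 11, 12, 13, 14, 16, 17, 20}, so |A + A| = 18.
Step 2: Doubling constant K = |A + A|/|A| = 18/6 = 18/6 ≈ 3.0000.
Step 3: Plünnecke-Ruzsa gives |3A| ≤ K³·|A| = (3.0000)³ · 6 ≈ 162.0000.
Step 4: Compute 3A = A + A + A directly by enumerating all triples (a,b,c) ∈ A³; |3A| = 31.
Step 5: Check 31 ≤ 162.0000? Yes ✓.

K = 18/6, Plünnecke-Ruzsa bound K³|A| ≈ 162.0000, |3A| = 31, inequality holds.


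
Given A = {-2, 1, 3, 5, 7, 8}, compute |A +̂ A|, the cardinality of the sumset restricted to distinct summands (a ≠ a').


Restricted sumset: A +̂ A = {a + a' : a ∈ A, a' ∈ A, a ≠ a'}.
Equivalently, take A + A and drop any sum 2a that is achievable ONLY as a + a for a ∈ A (i.e. sums representable only with equal summands).
Enumerate pairs (a, a') with a < a' (symmetric, so each unordered pair gives one sum; this covers all a ≠ a'):
  -2 + 1 = -1
  -2 + 3 = 1
  -2 + 5 = 3
  -2 + 7 = 5
  -2 + 8 = 6
  1 + 3 = 4
  1 + 5 = 6
  1 + 7 = 8
  1 + 8 = 9
  3 + 5 = 8
  3 + 7 = 10
  3 + 8 = 11
  5 + 7 = 12
  5 + 8 = 13
  7 + 8 = 15
Collected distinct sums: {-1, 1, 3, 4, 5, 6, 8, 9, 10, 11, 12, 13, 15}
|A +̂ A| = 13
(Reference bound: |A +̂ A| ≥ 2|A| - 3 for |A| ≥ 2, with |A| = 6 giving ≥ 9.)

|A +̂ A| = 13


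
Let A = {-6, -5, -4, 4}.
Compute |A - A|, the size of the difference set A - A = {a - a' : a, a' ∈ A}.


A - A = {a - a' : a, a' ∈ A}; |A| = 4.
Bounds: 2|A|-1 ≤ |A - A| ≤ |A|² - |A| + 1, i.e. 7 ≤ |A - A| ≤ 13.
Note: 0 ∈ A - A always (from a - a). The set is symmetric: if d ∈ A - A then -d ∈ A - A.
Enumerate nonzero differences d = a - a' with a > a' (then include -d):
Positive differences: {1, 2, 8, 9, 10}
Full difference set: {0} ∪ (positive diffs) ∪ (negative diffs).
|A - A| = 1 + 2·5 = 11 (matches direct enumeration: 11).

|A - A| = 11


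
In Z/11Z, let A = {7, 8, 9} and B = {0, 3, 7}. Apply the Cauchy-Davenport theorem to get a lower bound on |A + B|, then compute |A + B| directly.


Cauchy-Davenport: |A + B| ≥ min(p, |A| + |B| - 1) for A, B nonempty in Z/pZ.
|A| = 3, |B| = 3, p = 11.
CD lower bound = min(11, 3 + 3 - 1) = min(11, 5) = 5.
Compute A + B mod 11 directly:
a = 7: 7+0=7, 7+3=10, 7+7=3
a = 8: 8+0=8, 8+3=0, 8+7=4
a = 9: 9+0=9, 9+3=1, 9+7=5
A + B = {0, 1, 3, 4, 5, 7, 8, 9, 10}, so |A + B| = 9.
Verify: 9 ≥ 5? Yes ✓.

CD lower bound = 5, actual |A + B| = 9.


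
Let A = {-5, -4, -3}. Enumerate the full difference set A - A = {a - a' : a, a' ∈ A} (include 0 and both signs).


A - A = {a - a' : a, a' ∈ A}.
Compute a - a' for each ordered pair (a, a'):
a = -5: -5--5=0, -5--4=-1, -5--3=-2
a = -4: -4--5=1, -4--4=0, -4--3=-1
a = -3: -3--5=2, -3--4=1, -3--3=0
Collecting distinct values (and noting 0 appears from a-a):
A - A = {-2, -1, 0, 1, 2}
|A - A| = 5

A - A = {-2, -1, 0, 1, 2}


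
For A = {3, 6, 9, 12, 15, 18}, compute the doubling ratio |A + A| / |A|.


|A| = 6.
Compute A + A by enumerating all 36 pairs.
A + A = {6, 9, 12, 15, 18, 21, 24, 27, 30, 33, 36}, so |A + A| = 11.
K = |A + A| / |A| = 11/6 (already in lowest terms) ≈ 1.8333.
Reference: AP of size 6 gives K = 11/6 ≈ 1.8333; a fully generic set of size 6 gives K ≈ 3.5000.

|A| = 6, |A + A| = 11, K = 11/6.


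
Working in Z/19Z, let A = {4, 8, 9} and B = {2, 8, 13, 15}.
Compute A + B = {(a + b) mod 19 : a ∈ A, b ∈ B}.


Work in Z/19Z: reduce every sum a + b modulo 19.
Enumerate all 12 pairs:
a = 4: 4+2=6, 4+8=12, 4+13=17, 4+15=0
a = 8: 8+2=10, 8+8=16, 8+13=2, 8+15=4
a = 9: 9+2=11, 9+8=17, 9+13=3, 9+15=5
Distinct residues collected: {0, 2, 3, 4, 5, 6, 10, 11, 12, 16, 17}
|A + B| = 11 (out of 19 total residues).

A + B = {0, 2, 3, 4, 5, 6, 10, 11, 12, 16, 17}


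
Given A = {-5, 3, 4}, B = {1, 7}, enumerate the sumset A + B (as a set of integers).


A + B = {a + b : a ∈ A, b ∈ B}.
Enumerate all |A|·|B| = 3·2 = 6 pairs (a, b) and collect distinct sums.
a = -5: -5+1=-4, -5+7=2
a = 3: 3+1=4, 3+7=10
a = 4: 4+1=5, 4+7=11
Collecting distinct sums: A + B = {-4, 2, 4, 5, 10, 11}
|A + B| = 6

A + B = {-4, 2, 4, 5, 10, 11}


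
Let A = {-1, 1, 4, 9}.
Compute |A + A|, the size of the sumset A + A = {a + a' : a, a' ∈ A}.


A + A = {a + a' : a, a' ∈ A}; |A| = 4.
General bounds: 2|A| - 1 ≤ |A + A| ≤ |A|(|A|+1)/2, i.e. 7 ≤ |A + A| ≤ 10.
Lower bound 2|A|-1 is attained iff A is an arithmetic progression.
Enumerate sums a + a' for a ≤ a' (symmetric, so this suffices):
a = -1: -1+-1=-2, -1+1=0, -1+4=3, -1+9=8
a = 1: 1+1=2, 1+4=5, 1+9=10
a = 4: 4+4=8, 4+9=13
a = 9: 9+9=18
Distinct sums: {-2, 0, 2, 3, 5, 8, 10, 13, 18}
|A + A| = 9

|A + A| = 9


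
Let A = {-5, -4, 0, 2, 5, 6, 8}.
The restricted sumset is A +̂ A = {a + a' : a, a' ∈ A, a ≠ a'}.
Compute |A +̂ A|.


Restricted sumset: A +̂ A = {a + a' : a ∈ A, a' ∈ A, a ≠ a'}.
Equivalently, take A + A and drop any sum 2a that is achievable ONLY as a + a for a ∈ A (i.e. sums representable only with equal summands).
Enumerate pairs (a, a') with a < a' (symmetric, so each unordered pair gives one sum; this covers all a ≠ a'):
  -5 + -4 = -9
  -5 + 0 = -5
  -5 + 2 = -3
  -5 + 5 = 0
  -5 + 6 = 1
  -5 + 8 = 3
  -4 + 0 = -4
  -4 + 2 = -2
  -4 + 5 = 1
  -4 + 6 = 2
  -4 + 8 = 4
  0 + 2 = 2
  0 + 5 = 5
  0 + 6 = 6
  0 + 8 = 8
  2 + 5 = 7
  2 + 6 = 8
  2 + 8 = 10
  5 + 6 = 11
  5 + 8 = 13
  6 + 8 = 14
Collected distinct sums: {-9, -5, -4, -3, -2, 0, 1, 2, 3, 4, 5, 6, 7, 8, 10, 11, 13, 14}
|A +̂ A| = 18
(Reference bound: |A +̂ A| ≥ 2|A| - 3 for |A| ≥ 2, with |A| = 7 giving ≥ 11.)

|A +̂ A| = 18


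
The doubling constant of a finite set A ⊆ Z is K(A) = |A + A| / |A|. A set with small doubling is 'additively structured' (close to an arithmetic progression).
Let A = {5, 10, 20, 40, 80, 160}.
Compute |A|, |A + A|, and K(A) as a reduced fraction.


|A| = 6.
Compute A + A by enumerating all 36 pairs.
A + A = {10, 15, 20, 25, 30, 40, 45, 50, 60, 80, 85, 90, 100, 120, 160, 165, 170, 180, 200, 240, 320}, so |A + A| = 21.
K = |A + A| / |A| = 21/6 = 7/2 ≈ 3.5000.
Reference: AP of size 6 gives K = 11/6 ≈ 1.8333; a fully generic set of size 6 gives K ≈ 3.5000.

|A| = 6, |A + A| = 21, K = 21/6 = 7/2.


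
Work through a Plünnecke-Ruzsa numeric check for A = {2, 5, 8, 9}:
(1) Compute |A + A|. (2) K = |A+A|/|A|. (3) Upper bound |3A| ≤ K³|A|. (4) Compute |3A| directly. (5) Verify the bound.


|A| = 4.
Step 1: Compute A + A by enumerating all 16 pairs.
A + A = {4, 7, 10, 11, 13, 14, 16, 17, 18}, so |A + A| = 9.
Step 2: Doubling constant K = |A + A|/|A| = 9/4 = 9/4 ≈ 2.2500.
Step 3: Plünnecke-Ruzsa gives |3A| ≤ K³·|A| = (2.2500)³ · 4 ≈ 45.5625.
Step 4: Compute 3A = A + A + A directly by enumerating all triples (a,b,c) ∈ A³; |3A| = 16.
Step 5: Check 16 ≤ 45.5625? Yes ✓.

K = 9/4, Plünnecke-Ruzsa bound K³|A| ≈ 45.5625, |3A| = 16, inequality holds.


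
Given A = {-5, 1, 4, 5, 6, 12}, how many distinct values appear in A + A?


A + A = {a + a' : a, a' ∈ A}; |A| = 6.
General bounds: 2|A| - 1 ≤ |A + A| ≤ |A|(|A|+1)/2, i.e. 11 ≤ |A + A| ≤ 21.
Lower bound 2|A|-1 is attained iff A is an arithmetic progression.
Enumerate sums a + a' for a ≤ a' (symmetric, so this suffices):
a = -5: -5+-5=-10, -5+1=-4, -5+4=-1, -5+5=0, -5+6=1, -5+12=7
a = 1: 1+1=2, 1+4=5, 1+5=6, 1+6=7, 1+12=13
a = 4: 4+4=8, 4+5=9, 4+6=10, 4+12=16
a = 5: 5+5=10, 5+6=11, 5+12=17
a = 6: 6+6=12, 6+12=18
a = 12: 12+12=24
Distinct sums: {-10, -4, -1, 0, 1, 2, 5, 6, 7, 8, 9, 10, 11, 12, 13, 16, 17, 18, 24}
|A + A| = 19

|A + A| = 19


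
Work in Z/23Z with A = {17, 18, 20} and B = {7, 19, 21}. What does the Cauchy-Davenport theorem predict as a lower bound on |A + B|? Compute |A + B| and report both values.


Cauchy-Davenport: |A + B| ≥ min(p, |A| + |B| - 1) for A, B nonempty in Z/pZ.
|A| = 3, |B| = 3, p = 23.
CD lower bound = min(23, 3 + 3 - 1) = min(23, 5) = 5.
Compute A + B mod 23 directly:
a = 17: 17+7=1, 17+19=13, 17+21=15
a = 18: 18+7=2, 18+19=14, 18+21=16
a = 20: 20+7=4, 20+19=16, 20+21=18
A + B = {1, 2, 4, 13, 14, 15, 16, 18}, so |A + B| = 8.
Verify: 8 ≥ 5? Yes ✓.

CD lower bound = 5, actual |A + B| = 8.


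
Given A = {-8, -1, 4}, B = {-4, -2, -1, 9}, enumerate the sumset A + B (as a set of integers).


A + B = {a + b : a ∈ A, b ∈ B}.
Enumerate all |A|·|B| = 3·4 = 12 pairs (a, b) and collect distinct sums.
a = -8: -8+-4=-12, -8+-2=-10, -8+-1=-9, -8+9=1
a = -1: -1+-4=-5, -1+-2=-3, -1+-1=-2, -1+9=8
a = 4: 4+-4=0, 4+-2=2, 4+-1=3, 4+9=13
Collecting distinct sums: A + B = {-12, -10, -9, -5, -3, -2, 0, 1, 2, 3, 8, 13}
|A + B| = 12

A + B = {-12, -10, -9, -5, -3, -2, 0, 1, 2, 3, 8, 13}


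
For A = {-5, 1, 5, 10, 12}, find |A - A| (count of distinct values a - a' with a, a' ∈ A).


A - A = {a - a' : a, a' ∈ A}; |A| = 5.
Bounds: 2|A|-1 ≤ |A - A| ≤ |A|² - |A| + 1, i.e. 9 ≤ |A - A| ≤ 21.
Note: 0 ∈ A - A always (from a - a). The set is symmetric: if d ∈ A - A then -d ∈ A - A.
Enumerate nonzero differences d = a - a' with a > a' (then include -d):
Positive differences: {2, 4, 5, 6, 7, 9, 10, 11, 15, 17}
Full difference set: {0} ∪ (positive diffs) ∪ (negative diffs).
|A - A| = 1 + 2·10 = 21 (matches direct enumeration: 21).

|A - A| = 21


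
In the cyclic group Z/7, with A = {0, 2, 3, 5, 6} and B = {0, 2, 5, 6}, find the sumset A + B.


Work in Z/7Z: reduce every sum a + b modulo 7.
Enumerate all 20 pairs:
a = 0: 0+0=0, 0+2=2, 0+5=5, 0+6=6
a = 2: 2+0=2, 2+2=4, 2+5=0, 2+6=1
a = 3: 3+0=3, 3+2=5, 3+5=1, 3+6=2
a = 5: 5+0=5, 5+2=0, 5+5=3, 5+6=4
a = 6: 6+0=6, 6+2=1, 6+5=4, 6+6=5
Distinct residues collected: {0, 1, 2, 3, 4, 5, 6}
|A + B| = 7 (out of 7 total residues).

A + B = {0, 1, 2, 3, 4, 5, 6}


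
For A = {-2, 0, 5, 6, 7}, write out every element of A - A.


A - A = {a - a' : a, a' ∈ A}.
Compute a - a' for each ordered pair (a, a'):
a = -2: -2--2=0, -2-0=-2, -2-5=-7, -2-6=-8, -2-7=-9
a = 0: 0--2=2, 0-0=0, 0-5=-5, 0-6=-6, 0-7=-7
a = 5: 5--2=7, 5-0=5, 5-5=0, 5-6=-1, 5-7=-2
a = 6: 6--2=8, 6-0=6, 6-5=1, 6-6=0, 6-7=-1
a = 7: 7--2=9, 7-0=7, 7-5=2, 7-6=1, 7-7=0
Collecting distinct values (and noting 0 appears from a-a):
A - A = {-9, -8, -7, -6, -5, -2, -1, 0, 1, 2, 5, 6, 7, 8, 9}
|A - A| = 15

A - A = {-9, -8, -7, -6, -5, -2, -1, 0, 1, 2, 5, 6, 7, 8, 9}


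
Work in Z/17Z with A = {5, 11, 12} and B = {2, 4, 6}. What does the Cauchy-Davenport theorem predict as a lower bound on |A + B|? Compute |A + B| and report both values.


Cauchy-Davenport: |A + B| ≥ min(p, |A| + |B| - 1) for A, B nonempty in Z/pZ.
|A| = 3, |B| = 3, p = 17.
CD lower bound = min(17, 3 + 3 - 1) = min(17, 5) = 5.
Compute A + B mod 17 directly:
a = 5: 5+2=7, 5+4=9, 5+6=11
a = 11: 11+2=13, 11+4=15, 11+6=0
a = 12: 12+2=14, 12+4=16, 12+6=1
A + B = {0, 1, 7, 9, 11, 13, 14, 15, 16}, so |A + B| = 9.
Verify: 9 ≥ 5? Yes ✓.

CD lower bound = 5, actual |A + B| = 9.


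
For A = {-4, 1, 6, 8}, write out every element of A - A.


A - A = {a - a' : a, a' ∈ A}.
Compute a - a' for each ordered pair (a, a'):
a = -4: -4--4=0, -4-1=-5, -4-6=-10, -4-8=-12
a = 1: 1--4=5, 1-1=0, 1-6=-5, 1-8=-7
a = 6: 6--4=10, 6-1=5, 6-6=0, 6-8=-2
a = 8: 8--4=12, 8-1=7, 8-6=2, 8-8=0
Collecting distinct values (and noting 0 appears from a-a):
A - A = {-12, -10, -7, -5, -2, 0, 2, 5, 7, 10, 12}
|A - A| = 11

A - A = {-12, -10, -7, -5, -2, 0, 2, 5, 7, 10, 12}


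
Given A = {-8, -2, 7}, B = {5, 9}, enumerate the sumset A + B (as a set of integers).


A + B = {a + b : a ∈ A, b ∈ B}.
Enumerate all |A|·|B| = 3·2 = 6 pairs (a, b) and collect distinct sums.
a = -8: -8+5=-3, -8+9=1
a = -2: -2+5=3, -2+9=7
a = 7: 7+5=12, 7+9=16
Collecting distinct sums: A + B = {-3, 1, 3, 7, 12, 16}
|A + B| = 6

A + B = {-3, 1, 3, 7, 12, 16}


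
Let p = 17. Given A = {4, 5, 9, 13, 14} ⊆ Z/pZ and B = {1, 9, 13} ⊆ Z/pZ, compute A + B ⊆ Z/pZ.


Work in Z/17Z: reduce every sum a + b modulo 17.
Enumerate all 15 pairs:
a = 4: 4+1=5, 4+9=13, 4+13=0
a = 5: 5+1=6, 5+9=14, 5+13=1
a = 9: 9+1=10, 9+9=1, 9+13=5
a = 13: 13+1=14, 13+9=5, 13+13=9
a = 14: 14+1=15, 14+9=6, 14+13=10
Distinct residues collected: {0, 1, 5, 6, 9, 10, 13, 14, 15}
|A + B| = 9 (out of 17 total residues).

A + B = {0, 1, 5, 6, 9, 10, 13, 14, 15}


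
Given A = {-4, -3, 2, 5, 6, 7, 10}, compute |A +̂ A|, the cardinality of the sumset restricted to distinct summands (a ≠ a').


Restricted sumset: A +̂ A = {a + a' : a ∈ A, a' ∈ A, a ≠ a'}.
Equivalently, take A + A and drop any sum 2a that is achievable ONLY as a + a for a ∈ A (i.e. sums representable only with equal summands).
Enumerate pairs (a, a') with a < a' (symmetric, so each unordered pair gives one sum; this covers all a ≠ a'):
  -4 + -3 = -7
  -4 + 2 = -2
  -4 + 5 = 1
  -4 + 6 = 2
  -4 + 7 = 3
  -4 + 10 = 6
  -3 + 2 = -1
  -3 + 5 = 2
  -3 + 6 = 3
  -3 + 7 = 4
  -3 + 10 = 7
  2 + 5 = 7
  2 + 6 = 8
  2 + 7 = 9
  2 + 10 = 12
  5 + 6 = 11
  5 + 7 = 12
  5 + 10 = 15
  6 + 7 = 13
  6 + 10 = 16
  7 + 10 = 17
Collected distinct sums: {-7, -2, -1, 1, 2, 3, 4, 6, 7, 8, 9, 11, 12, 13, 15, 16, 17}
|A +̂ A| = 17
(Reference bound: |A +̂ A| ≥ 2|A| - 3 for |A| ≥ 2, with |A| = 7 giving ≥ 11.)

|A +̂ A| = 17


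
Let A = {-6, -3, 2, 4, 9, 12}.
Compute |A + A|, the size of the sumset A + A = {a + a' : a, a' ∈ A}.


A + A = {a + a' : a, a' ∈ A}; |A| = 6.
General bounds: 2|A| - 1 ≤ |A + A| ≤ |A|(|A|+1)/2, i.e. 11 ≤ |A + A| ≤ 21.
Lower bound 2|A|-1 is attained iff A is an arithmetic progression.
Enumerate sums a + a' for a ≤ a' (symmetric, so this suffices):
a = -6: -6+-6=-12, -6+-3=-9, -6+2=-4, -6+4=-2, -6+9=3, -6+12=6
a = -3: -3+-3=-6, -3+2=-1, -3+4=1, -3+9=6, -3+12=9
a = 2: 2+2=4, 2+4=6, 2+9=11, 2+12=14
a = 4: 4+4=8, 4+9=13, 4+12=16
a = 9: 9+9=18, 9+12=21
a = 12: 12+12=24
Distinct sums: {-12, -9, -6, -4, -2, -1, 1, 3, 4, 6, 8, 9, 11, 13, 14, 16, 18, 21, 24}
|A + A| = 19

|A + A| = 19


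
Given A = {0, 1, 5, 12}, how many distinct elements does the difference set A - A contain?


A - A = {a - a' : a, a' ∈ A}; |A| = 4.
Bounds: 2|A|-1 ≤ |A - A| ≤ |A|² - |A| + 1, i.e. 7 ≤ |A - A| ≤ 13.
Note: 0 ∈ A - A always (from a - a). The set is symmetric: if d ∈ A - A then -d ∈ A - A.
Enumerate nonzero differences d = a - a' with a > a' (then include -d):
Positive differences: {1, 4, 5, 7, 11, 12}
Full difference set: {0} ∪ (positive diffs) ∪ (negative diffs).
|A - A| = 1 + 2·6 = 13 (matches direct enumeration: 13).

|A - A| = 13


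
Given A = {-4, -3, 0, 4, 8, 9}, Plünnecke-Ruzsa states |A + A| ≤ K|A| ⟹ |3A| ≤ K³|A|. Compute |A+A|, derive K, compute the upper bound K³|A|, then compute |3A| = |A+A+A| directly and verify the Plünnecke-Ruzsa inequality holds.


|A| = 6.
Step 1: Compute A + A by enumerating all 36 pairs.
A + A = {-8, -7, -6, -4, -3, 0, 1, 4, 5, 6, 8, 9, 12, 13, 16, 17, 18}, so |A + A| = 17.
Step 2: Doubling constant K = |A + A|/|A| = 17/6 = 17/6 ≈ 2.8333.
Step 3: Plünnecke-Ruzsa gives |3A| ≤ K³·|A| = (2.8333)³ · 6 ≈ 136.4722.
Step 4: Compute 3A = A + A + A directly by enumerating all triples (a,b,c) ∈ A³; |3A| = 34.
Step 5: Check 34 ≤ 136.4722? Yes ✓.

K = 17/6, Plünnecke-Ruzsa bound K³|A| ≈ 136.4722, |3A| = 34, inequality holds.


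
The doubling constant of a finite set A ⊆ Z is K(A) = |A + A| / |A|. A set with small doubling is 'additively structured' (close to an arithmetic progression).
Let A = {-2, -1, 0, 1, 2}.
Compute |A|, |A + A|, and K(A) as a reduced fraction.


|A| = 5.
Compute A + A by enumerating all 25 pairs.
A + A = {-4, -3, -2, -1, 0, 1, 2, 3, 4}, so |A + A| = 9.
K = |A + A| / |A| = 9/5 (already in lowest terms) ≈ 1.8000.
Reference: AP of size 5 gives K = 9/5 ≈ 1.8000; a fully generic set of size 5 gives K ≈ 3.0000.

|A| = 5, |A + A| = 9, K = 9/5.


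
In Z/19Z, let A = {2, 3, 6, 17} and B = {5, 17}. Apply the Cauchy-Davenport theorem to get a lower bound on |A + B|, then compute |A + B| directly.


Cauchy-Davenport: |A + B| ≥ min(p, |A| + |B| - 1) for A, B nonempty in Z/pZ.
|A| = 4, |B| = 2, p = 19.
CD lower bound = min(19, 4 + 2 - 1) = min(19, 5) = 5.
Compute A + B mod 19 directly:
a = 2: 2+5=7, 2+17=0
a = 3: 3+5=8, 3+17=1
a = 6: 6+5=11, 6+17=4
a = 17: 17+5=3, 17+17=15
A + B = {0, 1, 3, 4, 7, 8, 11, 15}, so |A + B| = 8.
Verify: 8 ≥ 5? Yes ✓.

CD lower bound = 5, actual |A + B| = 8.


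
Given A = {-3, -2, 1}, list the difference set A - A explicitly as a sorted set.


A - A = {a - a' : a, a' ∈ A}.
Compute a - a' for each ordered pair (a, a'):
a = -3: -3--3=0, -3--2=-1, -3-1=-4
a = -2: -2--3=1, -2--2=0, -2-1=-3
a = 1: 1--3=4, 1--2=3, 1-1=0
Collecting distinct values (and noting 0 appears from a-a):
A - A = {-4, -3, -1, 0, 1, 3, 4}
|A - A| = 7

A - A = {-4, -3, -1, 0, 1, 3, 4}


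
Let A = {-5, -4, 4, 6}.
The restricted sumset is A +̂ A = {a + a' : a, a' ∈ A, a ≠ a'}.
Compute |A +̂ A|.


Restricted sumset: A +̂ A = {a + a' : a ∈ A, a' ∈ A, a ≠ a'}.
Equivalently, take A + A and drop any sum 2a that is achievable ONLY as a + a for a ∈ A (i.e. sums representable only with equal summands).
Enumerate pairs (a, a') with a < a' (symmetric, so each unordered pair gives one sum; this covers all a ≠ a'):
  -5 + -4 = -9
  -5 + 4 = -1
  -5 + 6 = 1
  -4 + 4 = 0
  -4 + 6 = 2
  4 + 6 = 10
Collected distinct sums: {-9, -1, 0, 1, 2, 10}
|A +̂ A| = 6
(Reference bound: |A +̂ A| ≥ 2|A| - 3 for |A| ≥ 2, with |A| = 4 giving ≥ 5.)

|A +̂ A| = 6


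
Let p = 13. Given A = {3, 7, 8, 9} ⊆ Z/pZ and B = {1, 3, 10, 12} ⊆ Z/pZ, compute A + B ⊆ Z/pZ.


Work in Z/13Z: reduce every sum a + b modulo 13.
Enumerate all 16 pairs:
a = 3: 3+1=4, 3+3=6, 3+10=0, 3+12=2
a = 7: 7+1=8, 7+3=10, 7+10=4, 7+12=6
a = 8: 8+1=9, 8+3=11, 8+10=5, 8+12=7
a = 9: 9+1=10, 9+3=12, 9+10=6, 9+12=8
Distinct residues collected: {0, 2, 4, 5, 6, 7, 8, 9, 10, 11, 12}
|A + B| = 11 (out of 13 total residues).

A + B = {0, 2, 4, 5, 6, 7, 8, 9, 10, 11, 12}


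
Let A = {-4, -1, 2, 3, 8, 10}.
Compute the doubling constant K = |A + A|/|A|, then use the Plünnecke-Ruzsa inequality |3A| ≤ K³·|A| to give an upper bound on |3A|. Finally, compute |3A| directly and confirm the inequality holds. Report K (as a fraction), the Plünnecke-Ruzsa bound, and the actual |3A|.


|A| = 6.
Step 1: Compute A + A by enumerating all 36 pairs.
A + A = {-8, -5, -2, -1, 1, 2, 4, 5, 6, 7, 9, 10, 11, 12, 13, 16, 18, 20}, so |A + A| = 18.
Step 2: Doubling constant K = |A + A|/|A| = 18/6 = 18/6 ≈ 3.0000.
Step 3: Plünnecke-Ruzsa gives |3A| ≤ K³·|A| = (3.0000)³ · 6 ≈ 162.0000.
Step 4: Compute 3A = A + A + A directly by enumerating all triples (a,b,c) ∈ A³; |3A| = 34.
Step 5: Check 34 ≤ 162.0000? Yes ✓.

K = 18/6, Plünnecke-Ruzsa bound K³|A| ≈ 162.0000, |3A| = 34, inequality holds.


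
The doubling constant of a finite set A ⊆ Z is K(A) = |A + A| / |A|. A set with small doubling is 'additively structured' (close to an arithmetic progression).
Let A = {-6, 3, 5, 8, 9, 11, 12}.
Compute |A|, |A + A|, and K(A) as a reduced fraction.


|A| = 7.
Compute A + A by enumerating all 49 pairs.
A + A = {-12, -3, -1, 2, 3, 5, 6, 8, 10, 11, 12, 13, 14, 15, 16, 17, 18, 19, 20, 21, 22, 23, 24}, so |A + A| = 23.
K = |A + A| / |A| = 23/7 (already in lowest terms) ≈ 3.2857.
Reference: AP of size 7 gives K = 13/7 ≈ 1.8571; a fully generic set of size 7 gives K ≈ 4.0000.

|A| = 7, |A + A| = 23, K = 23/7.


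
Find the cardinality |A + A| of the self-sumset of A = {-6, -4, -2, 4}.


A + A = {a + a' : a, a' ∈ A}; |A| = 4.
General bounds: 2|A| - 1 ≤ |A + A| ≤ |A|(|A|+1)/2, i.e. 7 ≤ |A + A| ≤ 10.
Lower bound 2|A|-1 is attained iff A is an arithmetic progression.
Enumerate sums a + a' for a ≤ a' (symmetric, so this suffices):
a = -6: -6+-6=-12, -6+-4=-10, -6+-2=-8, -6+4=-2
a = -4: -4+-4=-8, -4+-2=-6, -4+4=0
a = -2: -2+-2=-4, -2+4=2
a = 4: 4+4=8
Distinct sums: {-12, -10, -8, -6, -4, -2, 0, 2, 8}
|A + A| = 9

|A + A| = 9


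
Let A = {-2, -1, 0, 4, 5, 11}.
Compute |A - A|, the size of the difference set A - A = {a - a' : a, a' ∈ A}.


A - A = {a - a' : a, a' ∈ A}; |A| = 6.
Bounds: 2|A|-1 ≤ |A - A| ≤ |A|² - |A| + 1, i.e. 11 ≤ |A - A| ≤ 31.
Note: 0 ∈ A - A always (from a - a). The set is symmetric: if d ∈ A - A then -d ∈ A - A.
Enumerate nonzero differences d = a - a' with a > a' (then include -d):
Positive differences: {1, 2, 4, 5, 6, 7, 11, 12, 13}
Full difference set: {0} ∪ (positive diffs) ∪ (negative diffs).
|A - A| = 1 + 2·9 = 19 (matches direct enumeration: 19).

|A - A| = 19


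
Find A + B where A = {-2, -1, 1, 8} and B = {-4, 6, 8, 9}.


A + B = {a + b : a ∈ A, b ∈ B}.
Enumerate all |A|·|B| = 4·4 = 16 pairs (a, b) and collect distinct sums.
a = -2: -2+-4=-6, -2+6=4, -2+8=6, -2+9=7
a = -1: -1+-4=-5, -1+6=5, -1+8=7, -1+9=8
a = 1: 1+-4=-3, 1+6=7, 1+8=9, 1+9=10
a = 8: 8+-4=4, 8+6=14, 8+8=16, 8+9=17
Collecting distinct sums: A + B = {-6, -5, -3, 4, 5, 6, 7, 8, 9, 10, 14, 16, 17}
|A + B| = 13

A + B = {-6, -5, -3, 4, 5, 6, 7, 8, 9, 10, 14, 16, 17}


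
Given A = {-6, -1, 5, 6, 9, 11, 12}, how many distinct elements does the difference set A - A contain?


A - A = {a - a' : a, a' ∈ A}; |A| = 7.
Bounds: 2|A|-1 ≤ |A - A| ≤ |A|² - |A| + 1, i.e. 13 ≤ |A - A| ≤ 43.
Note: 0 ∈ A - A always (from a - a). The set is symmetric: if d ∈ A - A then -d ∈ A - A.
Enumerate nonzero differences d = a - a' with a > a' (then include -d):
Positive differences: {1, 2, 3, 4, 5, 6, 7, 10, 11, 12, 13, 15, 17, 18}
Full difference set: {0} ∪ (positive diffs) ∪ (negative diffs).
|A - A| = 1 + 2·14 = 29 (matches direct enumeration: 29).

|A - A| = 29


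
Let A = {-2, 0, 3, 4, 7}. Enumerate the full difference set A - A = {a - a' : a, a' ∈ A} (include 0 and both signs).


A - A = {a - a' : a, a' ∈ A}.
Compute a - a' for each ordered pair (a, a'):
a = -2: -2--2=0, -2-0=-2, -2-3=-5, -2-4=-6, -2-7=-9
a = 0: 0--2=2, 0-0=0, 0-3=-3, 0-4=-4, 0-7=-7
a = 3: 3--2=5, 3-0=3, 3-3=0, 3-4=-1, 3-7=-4
a = 4: 4--2=6, 4-0=4, 4-3=1, 4-4=0, 4-7=-3
a = 7: 7--2=9, 7-0=7, 7-3=4, 7-4=3, 7-7=0
Collecting distinct values (and noting 0 appears from a-a):
A - A = {-9, -7, -6, -5, -4, -3, -2, -1, 0, 1, 2, 3, 4, 5, 6, 7, 9}
|A - A| = 17

A - A = {-9, -7, -6, -5, -4, -3, -2, -1, 0, 1, 2, 3, 4, 5, 6, 7, 9}


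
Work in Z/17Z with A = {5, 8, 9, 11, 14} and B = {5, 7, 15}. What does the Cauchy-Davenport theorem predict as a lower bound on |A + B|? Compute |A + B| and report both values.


Cauchy-Davenport: |A + B| ≥ min(p, |A| + |B| - 1) for A, B nonempty in Z/pZ.
|A| = 5, |B| = 3, p = 17.
CD lower bound = min(17, 5 + 3 - 1) = min(17, 7) = 7.
Compute A + B mod 17 directly:
a = 5: 5+5=10, 5+7=12, 5+15=3
a = 8: 8+5=13, 8+7=15, 8+15=6
a = 9: 9+5=14, 9+7=16, 9+15=7
a = 11: 11+5=16, 11+7=1, 11+15=9
a = 14: 14+5=2, 14+7=4, 14+15=12
A + B = {1, 2, 3, 4, 6, 7, 9, 10, 12, 13, 14, 15, 16}, so |A + B| = 13.
Verify: 13 ≥ 7? Yes ✓.

CD lower bound = 7, actual |A + B| = 13.


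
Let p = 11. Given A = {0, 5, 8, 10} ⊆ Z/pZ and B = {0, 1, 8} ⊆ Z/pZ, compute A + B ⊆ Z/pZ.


Work in Z/11Z: reduce every sum a + b modulo 11.
Enumerate all 12 pairs:
a = 0: 0+0=0, 0+1=1, 0+8=8
a = 5: 5+0=5, 5+1=6, 5+8=2
a = 8: 8+0=8, 8+1=9, 8+8=5
a = 10: 10+0=10, 10+1=0, 10+8=7
Distinct residues collected: {0, 1, 2, 5, 6, 7, 8, 9, 10}
|A + B| = 9 (out of 11 total residues).

A + B = {0, 1, 2, 5, 6, 7, 8, 9, 10}


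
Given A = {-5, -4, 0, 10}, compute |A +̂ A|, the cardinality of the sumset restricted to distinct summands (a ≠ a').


Restricted sumset: A +̂ A = {a + a' : a ∈ A, a' ∈ A, a ≠ a'}.
Equivalently, take A + A and drop any sum 2a that is achievable ONLY as a + a for a ∈ A (i.e. sums representable only with equal summands).
Enumerate pairs (a, a') with a < a' (symmetric, so each unordered pair gives one sum; this covers all a ≠ a'):
  -5 + -4 = -9
  -5 + 0 = -5
  -5 + 10 = 5
  -4 + 0 = -4
  -4 + 10 = 6
  0 + 10 = 10
Collected distinct sums: {-9, -5, -4, 5, 6, 10}
|A +̂ A| = 6
(Reference bound: |A +̂ A| ≥ 2|A| - 3 for |A| ≥ 2, with |A| = 4 giving ≥ 5.)

|A +̂ A| = 6


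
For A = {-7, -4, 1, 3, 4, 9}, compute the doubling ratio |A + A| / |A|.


|A| = 6.
Compute A + A by enumerating all 36 pairs.
A + A = {-14, -11, -8, -6, -4, -3, -1, 0, 2, 4, 5, 6, 7, 8, 10, 12, 13, 18}, so |A + A| = 18.
K = |A + A| / |A| = 18/6 = 3/1 ≈ 3.0000.
Reference: AP of size 6 gives K = 11/6 ≈ 1.8333; a fully generic set of size 6 gives K ≈ 3.5000.

|A| = 6, |A + A| = 18, K = 18/6 = 3/1.


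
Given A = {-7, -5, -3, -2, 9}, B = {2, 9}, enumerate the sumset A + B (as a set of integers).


A + B = {a + b : a ∈ A, b ∈ B}.
Enumerate all |A|·|B| = 5·2 = 10 pairs (a, b) and collect distinct sums.
a = -7: -7+2=-5, -7+9=2
a = -5: -5+2=-3, -5+9=4
a = -3: -3+2=-1, -3+9=6
a = -2: -2+2=0, -2+9=7
a = 9: 9+2=11, 9+9=18
Collecting distinct sums: A + B = {-5, -3, -1, 0, 2, 4, 6, 7, 11, 18}
|A + B| = 10

A + B = {-5, -3, -1, 0, 2, 4, 6, 7, 11, 18}


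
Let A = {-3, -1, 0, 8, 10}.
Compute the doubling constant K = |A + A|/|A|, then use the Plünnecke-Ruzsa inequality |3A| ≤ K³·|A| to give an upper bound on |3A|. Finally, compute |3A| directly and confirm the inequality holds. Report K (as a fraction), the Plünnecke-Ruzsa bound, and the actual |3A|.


|A| = 5.
Step 1: Compute A + A by enumerating all 25 pairs.
A + A = {-6, -4, -3, -2, -1, 0, 5, 7, 8, 9, 10, 16, 18, 20}, so |A + A| = 14.
Step 2: Doubling constant K = |A + A|/|A| = 14/5 = 14/5 ≈ 2.8000.
Step 3: Plünnecke-Ruzsa gives |3A| ≤ K³·|A| = (2.8000)³ · 5 ≈ 109.7600.
Step 4: Compute 3A = A + A + A directly by enumerating all triples (a,b,c) ∈ A³; |3A| = 28.
Step 5: Check 28 ≤ 109.7600? Yes ✓.

K = 14/5, Plünnecke-Ruzsa bound K³|A| ≈ 109.7600, |3A| = 28, inequality holds.


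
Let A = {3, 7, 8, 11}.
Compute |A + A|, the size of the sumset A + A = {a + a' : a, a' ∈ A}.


A + A = {a + a' : a, a' ∈ A}; |A| = 4.
General bounds: 2|A| - 1 ≤ |A + A| ≤ |A|(|A|+1)/2, i.e. 7 ≤ |A + A| ≤ 10.
Lower bound 2|A|-1 is attained iff A is an arithmetic progression.
Enumerate sums a + a' for a ≤ a' (symmetric, so this suffices):
a = 3: 3+3=6, 3+7=10, 3+8=11, 3+11=14
a = 7: 7+7=14, 7+8=15, 7+11=18
a = 8: 8+8=16, 8+11=19
a = 11: 11+11=22
Distinct sums: {6, 10, 11, 14, 15, 16, 18, 19, 22}
|A + A| = 9

|A + A| = 9


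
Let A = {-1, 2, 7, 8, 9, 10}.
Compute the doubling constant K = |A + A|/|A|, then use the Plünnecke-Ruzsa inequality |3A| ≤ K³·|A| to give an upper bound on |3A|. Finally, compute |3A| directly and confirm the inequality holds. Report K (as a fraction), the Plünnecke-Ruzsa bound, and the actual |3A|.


|A| = 6.
Step 1: Compute A + A by enumerating all 36 pairs.
A + A = {-2, 1, 4, 6, 7, 8, 9, 10, 11, 12, 14, 15, 16, 17, 18, 19, 20}, so |A + A| = 17.
Step 2: Doubling constant K = |A + A|/|A| = 17/6 = 17/6 ≈ 2.8333.
Step 3: Plünnecke-Ruzsa gives |3A| ≤ K³·|A| = (2.8333)³ · 6 ≈ 136.4722.
Step 4: Compute 3A = A + A + A directly by enumerating all triples (a,b,c) ∈ A³; |3A| = 29.
Step 5: Check 29 ≤ 136.4722? Yes ✓.

K = 17/6, Plünnecke-Ruzsa bound K³|A| ≈ 136.4722, |3A| = 29, inequality holds.


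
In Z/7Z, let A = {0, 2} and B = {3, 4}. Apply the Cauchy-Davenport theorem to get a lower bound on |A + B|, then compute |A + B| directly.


Cauchy-Davenport: |A + B| ≥ min(p, |A| + |B| - 1) for A, B nonempty in Z/pZ.
|A| = 2, |B| = 2, p = 7.
CD lower bound = min(7, 2 + 2 - 1) = min(7, 3) = 3.
Compute A + B mod 7 directly:
a = 0: 0+3=3, 0+4=4
a = 2: 2+3=5, 2+4=6
A + B = {3, 4, 5, 6}, so |A + B| = 4.
Verify: 4 ≥ 3? Yes ✓.

CD lower bound = 3, actual |A + B| = 4.


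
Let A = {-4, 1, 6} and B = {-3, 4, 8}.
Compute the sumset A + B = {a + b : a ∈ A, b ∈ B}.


A + B = {a + b : a ∈ A, b ∈ B}.
Enumerate all |A|·|B| = 3·3 = 9 pairs (a, b) and collect distinct sums.
a = -4: -4+-3=-7, -4+4=0, -4+8=4
a = 1: 1+-3=-2, 1+4=5, 1+8=9
a = 6: 6+-3=3, 6+4=10, 6+8=14
Collecting distinct sums: A + B = {-7, -2, 0, 3, 4, 5, 9, 10, 14}
|A + B| = 9

A + B = {-7, -2, 0, 3, 4, 5, 9, 10, 14}


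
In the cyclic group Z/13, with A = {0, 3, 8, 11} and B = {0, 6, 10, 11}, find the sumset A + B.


Work in Z/13Z: reduce every sum a + b modulo 13.
Enumerate all 16 pairs:
a = 0: 0+0=0, 0+6=6, 0+10=10, 0+11=11
a = 3: 3+0=3, 3+6=9, 3+10=0, 3+11=1
a = 8: 8+0=8, 8+6=1, 8+10=5, 8+11=6
a = 11: 11+0=11, 11+6=4, 11+10=8, 11+11=9
Distinct residues collected: {0, 1, 3, 4, 5, 6, 8, 9, 10, 11}
|A + B| = 10 (out of 13 total residues).

A + B = {0, 1, 3, 4, 5, 6, 8, 9, 10, 11}


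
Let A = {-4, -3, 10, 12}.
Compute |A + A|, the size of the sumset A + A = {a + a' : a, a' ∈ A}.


A + A = {a + a' : a, a' ∈ A}; |A| = 4.
General bounds: 2|A| - 1 ≤ |A + A| ≤ |A|(|A|+1)/2, i.e. 7 ≤ |A + A| ≤ 10.
Lower bound 2|A|-1 is attained iff A is an arithmetic progression.
Enumerate sums a + a' for a ≤ a' (symmetric, so this suffices):
a = -4: -4+-4=-8, -4+-3=-7, -4+10=6, -4+12=8
a = -3: -3+-3=-6, -3+10=7, -3+12=9
a = 10: 10+10=20, 10+12=22
a = 12: 12+12=24
Distinct sums: {-8, -7, -6, 6, 7, 8, 9, 20, 22, 24}
|A + A| = 10

|A + A| = 10


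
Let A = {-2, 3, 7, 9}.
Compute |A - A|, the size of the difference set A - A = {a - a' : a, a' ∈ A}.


A - A = {a - a' : a, a' ∈ A}; |A| = 4.
Bounds: 2|A|-1 ≤ |A - A| ≤ |A|² - |A| + 1, i.e. 7 ≤ |A - A| ≤ 13.
Note: 0 ∈ A - A always (from a - a). The set is symmetric: if d ∈ A - A then -d ∈ A - A.
Enumerate nonzero differences d = a - a' with a > a' (then include -d):
Positive differences: {2, 4, 5, 6, 9, 11}
Full difference set: {0} ∪ (positive diffs) ∪ (negative diffs).
|A - A| = 1 + 2·6 = 13 (matches direct enumeration: 13).

|A - A| = 13


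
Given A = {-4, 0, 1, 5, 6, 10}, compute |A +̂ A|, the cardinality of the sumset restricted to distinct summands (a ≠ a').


Restricted sumset: A +̂ A = {a + a' : a ∈ A, a' ∈ A, a ≠ a'}.
Equivalently, take A + A and drop any sum 2a that is achievable ONLY as a + a for a ∈ A (i.e. sums representable only with equal summands).
Enumerate pairs (a, a') with a < a' (symmetric, so each unordered pair gives one sum; this covers all a ≠ a'):
  -4 + 0 = -4
  -4 + 1 = -3
  -4 + 5 = 1
  -4 + 6 = 2
  -4 + 10 = 6
  0 + 1 = 1
  0 + 5 = 5
  0 + 6 = 6
  0 + 10 = 10
  1 + 5 = 6
  1 + 6 = 7
  1 + 10 = 11
  5 + 6 = 11
  5 + 10 = 15
  6 + 10 = 16
Collected distinct sums: {-4, -3, 1, 2, 5, 6, 7, 10, 11, 15, 16}
|A +̂ A| = 11
(Reference bound: |A +̂ A| ≥ 2|A| - 3 for |A| ≥ 2, with |A| = 6 giving ≥ 9.)

|A +̂ A| = 11


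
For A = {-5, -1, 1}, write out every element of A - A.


A - A = {a - a' : a, a' ∈ A}.
Compute a - a' for each ordered pair (a, a'):
a = -5: -5--5=0, -5--1=-4, -5-1=-6
a = -1: -1--5=4, -1--1=0, -1-1=-2
a = 1: 1--5=6, 1--1=2, 1-1=0
Collecting distinct values (and noting 0 appears from a-a):
A - A = {-6, -4, -2, 0, 2, 4, 6}
|A - A| = 7

A - A = {-6, -4, -2, 0, 2, 4, 6}


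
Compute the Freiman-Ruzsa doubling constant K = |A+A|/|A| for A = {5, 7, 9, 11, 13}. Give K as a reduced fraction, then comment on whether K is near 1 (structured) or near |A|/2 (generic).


|A| = 5.
Compute A + A by enumerating all 25 pairs.
A + A = {10, 12, 14, 16, 18, 20, 22, 24, 26}, so |A + A| = 9.
K = |A + A| / |A| = 9/5 (already in lowest terms) ≈ 1.8000.
Reference: AP of size 5 gives K = 9/5 ≈ 1.8000; a fully generic set of size 5 gives K ≈ 3.0000.

|A| = 5, |A + A| = 9, K = 9/5.


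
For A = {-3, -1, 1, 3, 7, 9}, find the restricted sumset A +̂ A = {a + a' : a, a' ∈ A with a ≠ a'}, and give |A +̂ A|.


Restricted sumset: A +̂ A = {a + a' : a ∈ A, a' ∈ A, a ≠ a'}.
Equivalently, take A + A and drop any sum 2a that is achievable ONLY as a + a for a ∈ A (i.e. sums representable only with equal summands).
Enumerate pairs (a, a') with a < a' (symmetric, so each unordered pair gives one sum; this covers all a ≠ a'):
  -3 + -1 = -4
  -3 + 1 = -2
  -3 + 3 = 0
  -3 + 7 = 4
  -3 + 9 = 6
  -1 + 1 = 0
  -1 + 3 = 2
  -1 + 7 = 6
  -1 + 9 = 8
  1 + 3 = 4
  1 + 7 = 8
  1 + 9 = 10
  3 + 7 = 10
  3 + 9 = 12
  7 + 9 = 16
Collected distinct sums: {-4, -2, 0, 2, 4, 6, 8, 10, 12, 16}
|A +̂ A| = 10
(Reference bound: |A +̂ A| ≥ 2|A| - 3 for |A| ≥ 2, with |A| = 6 giving ≥ 9.)

|A +̂ A| = 10


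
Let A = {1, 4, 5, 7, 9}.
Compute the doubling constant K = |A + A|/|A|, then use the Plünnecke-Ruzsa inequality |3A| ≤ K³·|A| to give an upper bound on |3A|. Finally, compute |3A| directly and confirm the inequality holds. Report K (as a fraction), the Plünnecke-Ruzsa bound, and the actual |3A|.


|A| = 5.
Step 1: Compute A + A by enumerating all 25 pairs.
A + A = {2, 5, 6, 8, 9, 10, 11, 12, 13, 14, 16, 18}, so |A + A| = 12.
Step 2: Doubling constant K = |A + A|/|A| = 12/5 = 12/5 ≈ 2.4000.
Step 3: Plünnecke-Ruzsa gives |3A| ≤ K³·|A| = (2.4000)³ · 5 ≈ 69.1200.
Step 4: Compute 3A = A + A + A directly by enumerating all triples (a,b,c) ∈ A³; |3A| = 20.
Step 5: Check 20 ≤ 69.1200? Yes ✓.

K = 12/5, Plünnecke-Ruzsa bound K³|A| ≈ 69.1200, |3A| = 20, inequality holds.


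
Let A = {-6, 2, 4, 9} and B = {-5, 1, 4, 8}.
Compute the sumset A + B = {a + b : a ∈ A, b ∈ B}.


A + B = {a + b : a ∈ A, b ∈ B}.
Enumerate all |A|·|B| = 4·4 = 16 pairs (a, b) and collect distinct sums.
a = -6: -6+-5=-11, -6+1=-5, -6+4=-2, -6+8=2
a = 2: 2+-5=-3, 2+1=3, 2+4=6, 2+8=10
a = 4: 4+-5=-1, 4+1=5, 4+4=8, 4+8=12
a = 9: 9+-5=4, 9+1=10, 9+4=13, 9+8=17
Collecting distinct sums: A + B = {-11, -5, -3, -2, -1, 2, 3, 4, 5, 6, 8, 10, 12, 13, 17}
|A + B| = 15

A + B = {-11, -5, -3, -2, -1, 2, 3, 4, 5, 6, 8, 10, 12, 13, 17}


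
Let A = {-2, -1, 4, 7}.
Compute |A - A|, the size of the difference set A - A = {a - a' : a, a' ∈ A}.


A - A = {a - a' : a, a' ∈ A}; |A| = 4.
Bounds: 2|A|-1 ≤ |A - A| ≤ |A|² - |A| + 1, i.e. 7 ≤ |A - A| ≤ 13.
Note: 0 ∈ A - A always (from a - a). The set is symmetric: if d ∈ A - A then -d ∈ A - A.
Enumerate nonzero differences d = a - a' with a > a' (then include -d):
Positive differences: {1, 3, 5, 6, 8, 9}
Full difference set: {0} ∪ (positive diffs) ∪ (negative diffs).
|A - A| = 1 + 2·6 = 13 (matches direct enumeration: 13).

|A - A| = 13


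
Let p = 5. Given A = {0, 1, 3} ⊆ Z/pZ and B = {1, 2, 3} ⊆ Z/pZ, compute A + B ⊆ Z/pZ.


Work in Z/5Z: reduce every sum a + b modulo 5.
Enumerate all 9 pairs:
a = 0: 0+1=1, 0+2=2, 0+3=3
a = 1: 1+1=2, 1+2=3, 1+3=4
a = 3: 3+1=4, 3+2=0, 3+3=1
Distinct residues collected: {0, 1, 2, 3, 4}
|A + B| = 5 (out of 5 total residues).

A + B = {0, 1, 2, 3, 4}


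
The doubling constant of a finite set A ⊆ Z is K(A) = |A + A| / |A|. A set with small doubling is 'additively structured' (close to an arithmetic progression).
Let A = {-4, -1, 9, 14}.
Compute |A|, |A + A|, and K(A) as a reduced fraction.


|A| = 4.
Compute A + A by enumerating all 16 pairs.
A + A = {-8, -5, -2, 5, 8, 10, 13, 18, 23, 28}, so |A + A| = 10.
K = |A + A| / |A| = 10/4 = 5/2 ≈ 2.5000.
Reference: AP of size 4 gives K = 7/4 ≈ 1.7500; a fully generic set of size 4 gives K ≈ 2.5000.

|A| = 4, |A + A| = 10, K = 10/4 = 5/2.


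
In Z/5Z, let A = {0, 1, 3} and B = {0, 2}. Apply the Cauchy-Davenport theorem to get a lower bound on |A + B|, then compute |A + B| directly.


Cauchy-Davenport: |A + B| ≥ min(p, |A| + |B| - 1) for A, B nonempty in Z/pZ.
|A| = 3, |B| = 2, p = 5.
CD lower bound = min(5, 3 + 2 - 1) = min(5, 4) = 4.
Compute A + B mod 5 directly:
a = 0: 0+0=0, 0+2=2
a = 1: 1+0=1, 1+2=3
a = 3: 3+0=3, 3+2=0
A + B = {0, 1, 2, 3}, so |A + B| = 4.
Verify: 4 ≥ 4? Yes ✓.

CD lower bound = 4, actual |A + B| = 4.


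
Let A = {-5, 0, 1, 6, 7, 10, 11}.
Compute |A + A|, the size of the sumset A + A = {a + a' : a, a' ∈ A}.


A + A = {a + a' : a, a' ∈ A}; |A| = 7.
General bounds: 2|A| - 1 ≤ |A + A| ≤ |A|(|A|+1)/2, i.e. 13 ≤ |A + A| ≤ 28.
Lower bound 2|A|-1 is attained iff A is an arithmetic progression.
Enumerate sums a + a' for a ≤ a' (symmetric, so this suffices):
a = -5: -5+-5=-10, -5+0=-5, -5+1=-4, -5+6=1, -5+7=2, -5+10=5, -5+11=6
a = 0: 0+0=0, 0+1=1, 0+6=6, 0+7=7, 0+10=10, 0+11=11
a = 1: 1+1=2, 1+6=7, 1+7=8, 1+10=11, 1+11=12
a = 6: 6+6=12, 6+7=13, 6+10=16, 6+11=17
a = 7: 7+7=14, 7+10=17, 7+11=18
a = 10: 10+10=20, 10+11=21
a = 11: 11+11=22
Distinct sums: {-10, -5, -4, 0, 1, 2, 5, 6, 7, 8, 10, 11, 12, 13, 14, 16, 17, 18, 20, 21, 22}
|A + A| = 21

|A + A| = 21


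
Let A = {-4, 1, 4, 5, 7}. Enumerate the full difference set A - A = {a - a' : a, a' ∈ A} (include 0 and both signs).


A - A = {a - a' : a, a' ∈ A}.
Compute a - a' for each ordered pair (a, a'):
a = -4: -4--4=0, -4-1=-5, -4-4=-8, -4-5=-9, -4-7=-11
a = 1: 1--4=5, 1-1=0, 1-4=-3, 1-5=-4, 1-7=-6
a = 4: 4--4=8, 4-1=3, 4-4=0, 4-5=-1, 4-7=-3
a = 5: 5--4=9, 5-1=4, 5-4=1, 5-5=0, 5-7=-2
a = 7: 7--4=11, 7-1=6, 7-4=3, 7-5=2, 7-7=0
Collecting distinct values (and noting 0 appears from a-a):
A - A = {-11, -9, -8, -6, -5, -4, -3, -2, -1, 0, 1, 2, 3, 4, 5, 6, 8, 9, 11}
|A - A| = 19

A - A = {-11, -9, -8, -6, -5, -4, -3, -2, -1, 0, 1, 2, 3, 4, 5, 6, 8, 9, 11}


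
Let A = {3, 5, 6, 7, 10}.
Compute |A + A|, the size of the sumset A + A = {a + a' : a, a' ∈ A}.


A + A = {a + a' : a, a' ∈ A}; |A| = 5.
General bounds: 2|A| - 1 ≤ |A + A| ≤ |A|(|A|+1)/2, i.e. 9 ≤ |A + A| ≤ 15.
Lower bound 2|A|-1 is attained iff A is an arithmetic progression.
Enumerate sums a + a' for a ≤ a' (symmetric, so this suffices):
a = 3: 3+3=6, 3+5=8, 3+6=9, 3+7=10, 3+10=13
a = 5: 5+5=10, 5+6=11, 5+7=12, 5+10=15
a = 6: 6+6=12, 6+7=13, 6+10=16
a = 7: 7+7=14, 7+10=17
a = 10: 10+10=20
Distinct sums: {6, 8, 9, 10, 11, 12, 13, 14, 15, 16, 17, 20}
|A + A| = 12

|A + A| = 12


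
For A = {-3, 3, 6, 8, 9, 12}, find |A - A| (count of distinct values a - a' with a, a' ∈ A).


A - A = {a - a' : a, a' ∈ A}; |A| = 6.
Bounds: 2|A|-1 ≤ |A - A| ≤ |A|² - |A| + 1, i.e. 11 ≤ |A - A| ≤ 31.
Note: 0 ∈ A - A always (from a - a). The set is symmetric: if d ∈ A - A then -d ∈ A - A.
Enumerate nonzero differences d = a - a' with a > a' (then include -d):
Positive differences: {1, 2, 3, 4, 5, 6, 9, 11, 12, 15}
Full difference set: {0} ∪ (positive diffs) ∪ (negative diffs).
|A - A| = 1 + 2·10 = 21 (matches direct enumeration: 21).

|A - A| = 21
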